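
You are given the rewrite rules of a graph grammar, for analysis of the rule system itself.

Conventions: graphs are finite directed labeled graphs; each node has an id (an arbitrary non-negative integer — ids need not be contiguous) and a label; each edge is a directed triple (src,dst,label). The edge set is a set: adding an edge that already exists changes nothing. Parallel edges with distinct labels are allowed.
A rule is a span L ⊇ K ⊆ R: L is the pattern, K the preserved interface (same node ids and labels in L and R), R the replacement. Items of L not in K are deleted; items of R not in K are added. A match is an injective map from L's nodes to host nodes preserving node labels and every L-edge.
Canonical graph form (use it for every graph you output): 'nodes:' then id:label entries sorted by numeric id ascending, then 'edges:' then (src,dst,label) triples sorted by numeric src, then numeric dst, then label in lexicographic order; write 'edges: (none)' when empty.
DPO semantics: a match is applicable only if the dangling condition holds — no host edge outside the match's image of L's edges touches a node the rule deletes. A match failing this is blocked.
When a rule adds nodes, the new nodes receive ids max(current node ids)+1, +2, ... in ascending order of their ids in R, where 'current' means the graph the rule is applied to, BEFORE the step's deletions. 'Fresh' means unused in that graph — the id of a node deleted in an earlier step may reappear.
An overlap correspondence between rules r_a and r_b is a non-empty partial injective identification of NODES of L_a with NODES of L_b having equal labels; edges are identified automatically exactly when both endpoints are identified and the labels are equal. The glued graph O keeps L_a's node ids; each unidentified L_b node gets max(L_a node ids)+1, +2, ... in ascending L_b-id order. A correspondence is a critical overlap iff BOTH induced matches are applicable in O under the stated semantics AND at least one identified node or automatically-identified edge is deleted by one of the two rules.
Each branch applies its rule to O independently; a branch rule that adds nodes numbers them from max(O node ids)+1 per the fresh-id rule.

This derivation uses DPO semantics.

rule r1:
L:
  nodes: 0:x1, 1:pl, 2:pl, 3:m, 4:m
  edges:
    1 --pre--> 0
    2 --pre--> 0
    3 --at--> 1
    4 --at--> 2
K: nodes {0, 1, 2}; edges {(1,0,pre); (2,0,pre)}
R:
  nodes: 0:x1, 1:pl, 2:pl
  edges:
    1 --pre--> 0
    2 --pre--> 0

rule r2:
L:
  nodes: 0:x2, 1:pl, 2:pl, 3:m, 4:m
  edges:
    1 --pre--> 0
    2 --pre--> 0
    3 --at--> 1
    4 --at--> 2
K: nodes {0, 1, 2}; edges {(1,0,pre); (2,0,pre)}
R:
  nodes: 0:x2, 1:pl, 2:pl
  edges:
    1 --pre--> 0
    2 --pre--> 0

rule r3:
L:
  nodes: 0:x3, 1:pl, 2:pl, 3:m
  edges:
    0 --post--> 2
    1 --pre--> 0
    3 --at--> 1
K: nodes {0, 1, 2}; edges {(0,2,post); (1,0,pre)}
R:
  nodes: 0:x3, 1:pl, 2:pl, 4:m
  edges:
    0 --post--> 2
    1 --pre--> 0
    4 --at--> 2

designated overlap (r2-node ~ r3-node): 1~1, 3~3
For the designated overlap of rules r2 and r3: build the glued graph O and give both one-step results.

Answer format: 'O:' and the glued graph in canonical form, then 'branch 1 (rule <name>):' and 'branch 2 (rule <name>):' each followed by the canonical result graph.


O:
nodes: 0:x2, 1:pl, 2:pl, 3:m, 4:m, 5:x3, 6:pl
edges: (1,0,pre); (1,5,pre); (2,0,pre); (3,1,at); (4,2,at); (5,6,post)
branch 1 (rule r2):
nodes: 0:x2, 1:pl, 2:pl, 5:x3, 6:pl
edges: (1,0,pre); (1,5,pre); (2,0,pre); (5,6,post)
branch 2 (rule r3):
nodes: 0:x2, 1:pl, 2:pl, 4:m, 5:x3, 6:pl, 7:m
edges: (1,0,pre); (1,5,pre); (2,0,pre); (4,2,at); (5,6,post); (7,6,at)


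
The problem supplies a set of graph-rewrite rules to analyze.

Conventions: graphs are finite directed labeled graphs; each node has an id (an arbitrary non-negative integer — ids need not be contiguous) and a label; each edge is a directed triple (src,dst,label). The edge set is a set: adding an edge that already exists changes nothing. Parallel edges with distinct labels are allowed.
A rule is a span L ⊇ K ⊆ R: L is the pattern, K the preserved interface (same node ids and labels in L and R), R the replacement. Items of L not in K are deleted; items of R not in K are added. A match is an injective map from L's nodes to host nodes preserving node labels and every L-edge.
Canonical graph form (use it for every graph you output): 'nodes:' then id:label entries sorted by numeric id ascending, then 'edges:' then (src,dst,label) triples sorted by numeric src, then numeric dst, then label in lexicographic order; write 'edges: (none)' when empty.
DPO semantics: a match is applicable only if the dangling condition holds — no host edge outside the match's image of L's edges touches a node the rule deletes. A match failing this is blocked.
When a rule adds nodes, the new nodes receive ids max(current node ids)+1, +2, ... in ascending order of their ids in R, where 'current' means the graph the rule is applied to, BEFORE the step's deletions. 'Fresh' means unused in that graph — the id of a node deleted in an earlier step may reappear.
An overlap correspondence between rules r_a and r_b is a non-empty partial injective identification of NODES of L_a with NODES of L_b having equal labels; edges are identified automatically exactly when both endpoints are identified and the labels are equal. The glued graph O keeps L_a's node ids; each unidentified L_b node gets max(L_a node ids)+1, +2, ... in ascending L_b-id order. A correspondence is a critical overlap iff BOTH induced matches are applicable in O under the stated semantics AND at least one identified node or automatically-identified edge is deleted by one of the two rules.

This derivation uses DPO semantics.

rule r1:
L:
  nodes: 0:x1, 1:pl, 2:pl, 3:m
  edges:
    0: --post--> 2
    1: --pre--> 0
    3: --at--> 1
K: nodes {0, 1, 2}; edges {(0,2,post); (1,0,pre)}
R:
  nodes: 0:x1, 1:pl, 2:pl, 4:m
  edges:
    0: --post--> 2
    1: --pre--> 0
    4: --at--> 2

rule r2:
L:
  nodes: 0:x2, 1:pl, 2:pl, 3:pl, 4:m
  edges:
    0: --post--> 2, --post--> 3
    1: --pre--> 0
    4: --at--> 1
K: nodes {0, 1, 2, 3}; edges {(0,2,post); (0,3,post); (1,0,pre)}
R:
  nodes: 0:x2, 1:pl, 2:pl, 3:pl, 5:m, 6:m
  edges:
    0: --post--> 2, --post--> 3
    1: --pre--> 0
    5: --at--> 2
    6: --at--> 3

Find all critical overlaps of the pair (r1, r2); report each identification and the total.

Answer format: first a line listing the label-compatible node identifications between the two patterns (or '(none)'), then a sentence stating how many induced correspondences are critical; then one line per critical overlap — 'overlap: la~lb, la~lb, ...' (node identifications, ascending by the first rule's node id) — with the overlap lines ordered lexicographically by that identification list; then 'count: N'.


label-compatible node identifications between L(r1) and L(r2): 1~1, 1~2, 1~3, 2~1, 2~2, 2~3, 3~4
3 of the induced correspondences are critical overlaps of r1 and r2.
overlap: 1~1, 2~2, 3~4
overlap: 1~1, 2~3, 3~4
overlap: 1~1, 3~4
count: 3


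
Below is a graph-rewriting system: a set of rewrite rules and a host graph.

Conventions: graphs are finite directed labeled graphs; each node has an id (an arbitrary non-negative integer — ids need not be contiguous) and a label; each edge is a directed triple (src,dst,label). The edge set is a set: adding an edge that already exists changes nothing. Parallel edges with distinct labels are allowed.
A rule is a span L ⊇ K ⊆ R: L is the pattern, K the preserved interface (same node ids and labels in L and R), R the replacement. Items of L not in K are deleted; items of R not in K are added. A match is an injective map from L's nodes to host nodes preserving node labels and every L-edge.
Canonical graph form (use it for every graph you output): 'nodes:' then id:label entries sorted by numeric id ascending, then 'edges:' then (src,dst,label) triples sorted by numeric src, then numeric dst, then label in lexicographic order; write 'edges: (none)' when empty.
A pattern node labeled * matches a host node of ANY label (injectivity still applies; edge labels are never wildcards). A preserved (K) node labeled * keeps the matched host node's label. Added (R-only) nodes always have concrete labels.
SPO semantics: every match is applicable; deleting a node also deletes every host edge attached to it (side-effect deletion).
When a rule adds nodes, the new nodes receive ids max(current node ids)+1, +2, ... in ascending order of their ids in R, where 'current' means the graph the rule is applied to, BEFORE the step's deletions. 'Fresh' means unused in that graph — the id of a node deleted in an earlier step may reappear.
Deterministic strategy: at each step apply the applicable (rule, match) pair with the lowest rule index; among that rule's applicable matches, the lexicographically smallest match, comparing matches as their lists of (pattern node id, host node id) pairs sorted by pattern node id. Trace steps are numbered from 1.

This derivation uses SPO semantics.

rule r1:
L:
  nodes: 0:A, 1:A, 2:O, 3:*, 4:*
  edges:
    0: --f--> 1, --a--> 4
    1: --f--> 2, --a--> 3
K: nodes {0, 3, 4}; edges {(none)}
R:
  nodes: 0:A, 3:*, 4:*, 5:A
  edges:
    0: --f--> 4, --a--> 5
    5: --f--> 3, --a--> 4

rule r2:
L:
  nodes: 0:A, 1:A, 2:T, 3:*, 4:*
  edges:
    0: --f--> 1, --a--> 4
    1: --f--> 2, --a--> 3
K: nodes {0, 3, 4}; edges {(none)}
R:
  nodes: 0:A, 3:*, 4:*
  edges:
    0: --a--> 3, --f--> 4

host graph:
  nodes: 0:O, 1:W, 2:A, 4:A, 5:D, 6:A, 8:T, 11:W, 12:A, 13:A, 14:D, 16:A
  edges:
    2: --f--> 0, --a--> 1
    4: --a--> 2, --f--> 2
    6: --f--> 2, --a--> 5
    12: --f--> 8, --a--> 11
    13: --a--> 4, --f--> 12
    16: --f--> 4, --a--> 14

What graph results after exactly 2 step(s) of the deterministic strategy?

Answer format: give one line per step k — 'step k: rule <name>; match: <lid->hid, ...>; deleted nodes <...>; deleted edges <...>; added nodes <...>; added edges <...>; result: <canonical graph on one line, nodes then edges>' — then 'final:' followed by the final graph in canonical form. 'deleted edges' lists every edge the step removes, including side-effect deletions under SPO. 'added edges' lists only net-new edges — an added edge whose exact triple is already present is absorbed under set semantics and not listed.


step 1: rule r1; match: 0->6, 1->2, 2->0, 3->1, 4->5; deleted nodes 0, 2; deleted edges (2,0,f); (2,1,a); (4,2,a); (4,2,f); (6,2,f); (6,5,a); added nodes 17; added edges (6,5,f); (6,17,a); (17,1,f); (17,5,a); result: nodes: 1:W, 4:A, 5:D, 6:A, 8:T, 11:W, 12:A, 13:A, 14:D, 16:A, 17:A edges: (6,5,f); (6,17,a); (12,8,f); (12,11,a); (13,4,a); (13,12,f); (16,4,f); (16,14,a); (17,1,f); (17,5,a)
step 2: rule r2; match: 0->13, 1->12, 2->8, 3->11, 4->4; deleted nodes 8, 12; deleted edges (12,8,f); (12,11,a); (13,4,a); (13,12,f); added nodes (none); added edges (13,4,f); (13,11,a); result: nodes: 1:W, 4:A, 5:D, 6:A, 11:W, 13:A, 14:D, 16:A, 17:A edges: (6,5,f); (6,17,a); (13,4,f); (13,11,a); (16,4,f); (16,14,a); (17,1,f); (17,5,a)
final:
nodes: 1:W, 4:A, 5:D, 6:A, 11:W, 13:A, 14:D, 16:A, 17:A
edges: (6,5,f); (6,17,a); (13,4,f); (13,11,a); (16,4,f); (16,14,a); (17,1,f); (17,5,a)


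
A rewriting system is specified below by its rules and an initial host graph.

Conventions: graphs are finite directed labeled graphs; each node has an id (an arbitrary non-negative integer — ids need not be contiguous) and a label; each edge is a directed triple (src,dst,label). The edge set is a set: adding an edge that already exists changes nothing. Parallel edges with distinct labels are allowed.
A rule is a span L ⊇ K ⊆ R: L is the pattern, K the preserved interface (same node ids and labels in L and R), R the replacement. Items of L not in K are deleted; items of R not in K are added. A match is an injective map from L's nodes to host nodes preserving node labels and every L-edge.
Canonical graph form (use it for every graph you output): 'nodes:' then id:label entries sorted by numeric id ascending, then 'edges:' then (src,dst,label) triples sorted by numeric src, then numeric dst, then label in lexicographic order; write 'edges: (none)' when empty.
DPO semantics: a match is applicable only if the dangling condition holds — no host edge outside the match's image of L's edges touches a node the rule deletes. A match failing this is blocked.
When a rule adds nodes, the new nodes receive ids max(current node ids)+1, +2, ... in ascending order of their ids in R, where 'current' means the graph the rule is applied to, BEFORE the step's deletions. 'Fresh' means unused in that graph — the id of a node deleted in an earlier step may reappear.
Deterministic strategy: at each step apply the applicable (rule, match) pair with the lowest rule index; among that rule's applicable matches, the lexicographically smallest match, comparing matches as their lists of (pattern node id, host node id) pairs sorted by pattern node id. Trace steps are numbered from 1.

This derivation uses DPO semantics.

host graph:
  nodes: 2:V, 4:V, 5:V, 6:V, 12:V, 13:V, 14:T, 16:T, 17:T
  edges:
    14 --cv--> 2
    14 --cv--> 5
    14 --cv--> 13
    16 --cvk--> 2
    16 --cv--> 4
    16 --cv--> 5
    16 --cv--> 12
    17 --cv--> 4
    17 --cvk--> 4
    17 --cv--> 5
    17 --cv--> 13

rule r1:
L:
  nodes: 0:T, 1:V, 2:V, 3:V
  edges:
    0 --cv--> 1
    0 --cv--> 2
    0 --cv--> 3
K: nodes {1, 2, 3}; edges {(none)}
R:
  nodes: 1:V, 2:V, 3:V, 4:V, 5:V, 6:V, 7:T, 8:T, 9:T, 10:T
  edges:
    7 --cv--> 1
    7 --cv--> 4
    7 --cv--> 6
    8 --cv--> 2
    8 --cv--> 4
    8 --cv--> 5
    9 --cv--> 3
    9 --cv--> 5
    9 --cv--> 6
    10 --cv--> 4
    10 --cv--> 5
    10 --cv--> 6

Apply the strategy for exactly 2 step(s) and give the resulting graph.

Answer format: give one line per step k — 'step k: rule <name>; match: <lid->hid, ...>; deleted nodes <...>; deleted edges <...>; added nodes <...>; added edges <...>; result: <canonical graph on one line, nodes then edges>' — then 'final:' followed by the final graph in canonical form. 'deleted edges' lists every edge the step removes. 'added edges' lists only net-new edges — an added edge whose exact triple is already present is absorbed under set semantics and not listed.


step 1: rule r1; match: 0->14, 1->2, 2->5, 3->13; deleted nodes 14; deleted edges (14,2,cv); (14,5,cv); (14,13,cv); added nodes 18, 19, 20, 21, 22, 23, 24; added edges (21,2,cv); (21,18,cv); (21,20,cv); (22,5,cv); (22,18,cv); (22,19,cv); (23,13,cv); (23,19,cv); (23,20,cv); (24,18,cv); (24,19,cv); (24,20,cv); result: nodes: 2:V, 4:V, 5:V, 6:V, 12:V, 13:V, 16:T, 17:T, 18:V, 19:V, 20:V, 21:T, 22:T, 23:T, 24:T edges: (16,2,cvk); (16,4,cv); (16,5,cv); (16,12,cv); (17,4,cv); (17,4,cvk); (17,5,cv); (17,13,cv); (21,2,cv); (21,18,cv); (21,20,cv); (22,5,cv); (22,18,cv); (22,19,cv); (23,13,cv); (23,19,cv); (23,20,cv); (24,18,cv); (24,19,cv); (24,20,cv)
step 2: rule r1; match: 0->21, 1->2, 2->18, 3->20; deleted nodes 21; deleted edges (21,2,cv); (21,18,cv); (21,20,cv); added nodes 25, 26, 27, 28, 29, 30, 31; added edges (28,2,cv); (28,25,cv); (28,27,cv); (29,18,cv); (29,25,cv); (29,26,cv); (30,20,cv); (30,26,cv); (30,27,cv); (31,25,cv); (31,26,cv); (31,27,cv); result: nodes: 2:V, 4:V, 5:V, 6:V, 12:V, 13:V, 16:T, 17:T, 18:V, 19:V, 20:V, 22:T, 23:T, 24:T, 25:V, 26:V, 27:V, 28:T, 29:T, 30:T, 31:T edges: (16,2,cvk); (16,4,cv); (16,5,cv); (16,12,cv); (17,4,cv); (17,4,cvk); (17,5,cv); (17,13,cv); (22,5,cv); (22,18,cv); (22,19,cv); (23,13,cv); (23,19,cv); (23,20,cv); (24,18,cv); (24,19,cv); (24,20,cv); (28,2,cv); (28,25,cv); (28,27,cv); (29,18,cv); (29,25,cv); (29,26,cv); (30,20,cv); (30,26,cv); (30,27,cv); (31,25,cv); (31,26,cv); (31,27,cv)
final:
nodes: 2:V, 4:V, 5:V, 6:V, 12:V, 13:V, 16:T, 17:T, 18:V, 19:V, 20:V, 22:T, 23:T, 24:T, 25:V, 26:V, 27:V, 28:T, 29:T, 30:T, 31:T
edges: (16,2,cvk); (16,4,cv); (16,5,cv); (16,12,cv); (17,4,cv); (17,4,cvk); (17,5,cv); (17,13,cv); (22,5,cv); (22,18,cv); (22,19,cv); (23,13,cv); (23,19,cv); (23,20,cv); (24,18,cv); (24,19,cv); (24,20,cv); (28,2,cv); (28,25,cv); (28,27,cv); (29,18,cv); (29,25,cv); (29,26,cv); (30,20,cv); (30,26,cv); (30,27,cv); (31,25,cv); (31,26,cv); (31,27,cv)


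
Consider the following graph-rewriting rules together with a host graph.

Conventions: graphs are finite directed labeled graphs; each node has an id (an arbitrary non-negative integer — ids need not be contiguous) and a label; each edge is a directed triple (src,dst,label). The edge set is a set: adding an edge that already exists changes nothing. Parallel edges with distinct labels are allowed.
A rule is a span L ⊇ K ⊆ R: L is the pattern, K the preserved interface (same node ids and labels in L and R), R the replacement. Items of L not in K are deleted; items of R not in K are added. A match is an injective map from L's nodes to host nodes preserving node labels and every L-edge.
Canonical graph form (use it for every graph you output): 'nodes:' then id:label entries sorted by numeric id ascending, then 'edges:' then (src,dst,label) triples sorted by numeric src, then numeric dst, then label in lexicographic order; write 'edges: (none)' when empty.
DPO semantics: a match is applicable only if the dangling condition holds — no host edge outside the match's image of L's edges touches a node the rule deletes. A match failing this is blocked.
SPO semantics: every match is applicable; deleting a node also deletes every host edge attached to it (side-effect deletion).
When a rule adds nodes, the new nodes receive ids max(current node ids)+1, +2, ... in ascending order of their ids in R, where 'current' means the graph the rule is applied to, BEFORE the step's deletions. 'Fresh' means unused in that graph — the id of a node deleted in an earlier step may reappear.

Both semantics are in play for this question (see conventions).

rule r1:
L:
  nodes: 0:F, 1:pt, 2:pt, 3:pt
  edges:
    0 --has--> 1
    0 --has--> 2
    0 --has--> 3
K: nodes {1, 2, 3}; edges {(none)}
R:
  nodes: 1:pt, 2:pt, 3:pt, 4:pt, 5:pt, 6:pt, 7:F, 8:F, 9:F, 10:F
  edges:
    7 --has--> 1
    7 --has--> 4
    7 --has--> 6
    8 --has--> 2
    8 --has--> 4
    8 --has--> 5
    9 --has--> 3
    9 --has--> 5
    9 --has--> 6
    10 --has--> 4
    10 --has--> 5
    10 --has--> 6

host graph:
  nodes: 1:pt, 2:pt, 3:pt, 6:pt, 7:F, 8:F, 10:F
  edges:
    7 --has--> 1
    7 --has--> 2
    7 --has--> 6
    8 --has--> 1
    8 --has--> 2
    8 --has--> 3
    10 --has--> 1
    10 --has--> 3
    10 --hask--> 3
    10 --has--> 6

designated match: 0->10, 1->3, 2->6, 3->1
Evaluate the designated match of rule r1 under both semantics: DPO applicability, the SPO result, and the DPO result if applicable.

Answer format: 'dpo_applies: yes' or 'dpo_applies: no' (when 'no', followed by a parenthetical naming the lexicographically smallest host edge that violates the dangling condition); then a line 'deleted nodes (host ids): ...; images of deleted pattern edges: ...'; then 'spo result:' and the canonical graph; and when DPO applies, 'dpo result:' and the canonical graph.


dpo_applies: no
(the rule deletes node 10, which keeps host edge (10,3,hask) outside the match image — the dangling condition fails, DPO blocks; SPO proceeds and side-deletes such edges)
deleted nodes (host ids): 10; images of deleted pattern edges: (10,1,has); (10,3,has); (10,6,has)
spo result:
nodes: 1:pt, 2:pt, 3:pt, 6:pt, 7:F, 8:F, 11:pt, 12:pt, 13:pt, 14:F, 15:F, 16:F, 17:F
edges: (7,1,has); (7,2,has); (7,6,has); (8,1,has); (8,2,has); (8,3,has); (14,3,has); (14,11,has); (14,13,has); (15,6,has); (15,11,has); (15,12,has); (16,1,has); (16,12,has); (16,13,has); (17,11,has); (17,12,has); (17,13,has)


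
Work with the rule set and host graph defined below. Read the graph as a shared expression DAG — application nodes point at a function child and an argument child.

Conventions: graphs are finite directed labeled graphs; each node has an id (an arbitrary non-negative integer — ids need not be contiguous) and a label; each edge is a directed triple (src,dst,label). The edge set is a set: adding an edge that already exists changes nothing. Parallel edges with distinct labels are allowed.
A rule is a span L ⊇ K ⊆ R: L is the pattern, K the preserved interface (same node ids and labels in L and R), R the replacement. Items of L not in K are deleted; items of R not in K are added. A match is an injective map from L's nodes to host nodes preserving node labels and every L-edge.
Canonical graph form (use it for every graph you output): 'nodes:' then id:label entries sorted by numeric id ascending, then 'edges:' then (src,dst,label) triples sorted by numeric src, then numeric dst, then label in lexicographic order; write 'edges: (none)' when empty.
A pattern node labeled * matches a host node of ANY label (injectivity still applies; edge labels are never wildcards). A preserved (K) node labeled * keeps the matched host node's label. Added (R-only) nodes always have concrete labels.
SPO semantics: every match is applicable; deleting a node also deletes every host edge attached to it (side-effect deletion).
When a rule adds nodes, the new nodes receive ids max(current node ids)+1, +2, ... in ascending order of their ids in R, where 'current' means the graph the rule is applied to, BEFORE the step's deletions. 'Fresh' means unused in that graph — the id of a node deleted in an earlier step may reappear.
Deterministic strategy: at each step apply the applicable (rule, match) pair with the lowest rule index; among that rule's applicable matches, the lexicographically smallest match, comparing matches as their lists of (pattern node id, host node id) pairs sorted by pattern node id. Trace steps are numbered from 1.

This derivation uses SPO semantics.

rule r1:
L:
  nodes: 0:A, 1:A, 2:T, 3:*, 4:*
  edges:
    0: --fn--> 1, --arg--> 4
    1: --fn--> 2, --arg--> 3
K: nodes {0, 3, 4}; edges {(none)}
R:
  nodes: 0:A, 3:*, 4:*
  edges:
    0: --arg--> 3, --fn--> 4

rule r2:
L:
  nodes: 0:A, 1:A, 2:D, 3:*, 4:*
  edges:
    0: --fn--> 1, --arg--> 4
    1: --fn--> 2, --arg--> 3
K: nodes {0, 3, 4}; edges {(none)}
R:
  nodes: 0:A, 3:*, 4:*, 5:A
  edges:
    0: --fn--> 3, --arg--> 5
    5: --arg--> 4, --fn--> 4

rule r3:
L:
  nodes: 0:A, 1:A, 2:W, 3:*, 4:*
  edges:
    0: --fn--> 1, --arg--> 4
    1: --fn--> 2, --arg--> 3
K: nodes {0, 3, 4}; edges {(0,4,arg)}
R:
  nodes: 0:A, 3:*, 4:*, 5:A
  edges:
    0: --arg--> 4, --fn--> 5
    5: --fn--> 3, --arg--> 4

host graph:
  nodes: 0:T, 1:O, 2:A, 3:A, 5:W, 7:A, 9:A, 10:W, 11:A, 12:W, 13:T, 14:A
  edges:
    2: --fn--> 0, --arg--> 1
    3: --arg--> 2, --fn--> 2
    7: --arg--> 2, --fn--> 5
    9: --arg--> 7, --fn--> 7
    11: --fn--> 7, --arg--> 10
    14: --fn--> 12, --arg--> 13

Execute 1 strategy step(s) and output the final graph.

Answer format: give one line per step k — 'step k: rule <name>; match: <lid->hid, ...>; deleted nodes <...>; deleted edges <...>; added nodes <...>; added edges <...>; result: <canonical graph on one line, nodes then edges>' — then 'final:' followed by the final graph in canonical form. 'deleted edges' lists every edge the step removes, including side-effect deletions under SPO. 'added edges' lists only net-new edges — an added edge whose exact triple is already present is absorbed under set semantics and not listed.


step 1: rule r3; match: 0->11, 1->7, 2->5, 3->2, 4->10; deleted nodes 5, 7; deleted edges (7,2,arg); (7,5,fn); (9,7,arg); (9,7,fn); (11,7,fn); added nodes 15; added edges (11,15,fn); (15,2,fn); (15,10,arg); result: nodes: 0:T, 1:O, 2:A, 3:A, 9:A, 10:W, 11:A, 12:W, 13:T, 14:A, 15:A edges: (2,0,fn); (2,1,arg); (3,2,arg); (3,2,fn); (11,10,arg); (11,15,fn); (14,12,fn); (14,13,arg); (15,2,fn); (15,10,arg)
final:
nodes: 0:T, 1:O, 2:A, 3:A, 9:A, 10:W, 11:A, 12:W, 13:T, 14:A, 15:A
edges: (2,0,fn); (2,1,arg); (3,2,arg); (3,2,fn); (11,10,arg); (11,15,fn); (14,12,fn); (14,13,arg); (15,2,fn); (15,10,arg)


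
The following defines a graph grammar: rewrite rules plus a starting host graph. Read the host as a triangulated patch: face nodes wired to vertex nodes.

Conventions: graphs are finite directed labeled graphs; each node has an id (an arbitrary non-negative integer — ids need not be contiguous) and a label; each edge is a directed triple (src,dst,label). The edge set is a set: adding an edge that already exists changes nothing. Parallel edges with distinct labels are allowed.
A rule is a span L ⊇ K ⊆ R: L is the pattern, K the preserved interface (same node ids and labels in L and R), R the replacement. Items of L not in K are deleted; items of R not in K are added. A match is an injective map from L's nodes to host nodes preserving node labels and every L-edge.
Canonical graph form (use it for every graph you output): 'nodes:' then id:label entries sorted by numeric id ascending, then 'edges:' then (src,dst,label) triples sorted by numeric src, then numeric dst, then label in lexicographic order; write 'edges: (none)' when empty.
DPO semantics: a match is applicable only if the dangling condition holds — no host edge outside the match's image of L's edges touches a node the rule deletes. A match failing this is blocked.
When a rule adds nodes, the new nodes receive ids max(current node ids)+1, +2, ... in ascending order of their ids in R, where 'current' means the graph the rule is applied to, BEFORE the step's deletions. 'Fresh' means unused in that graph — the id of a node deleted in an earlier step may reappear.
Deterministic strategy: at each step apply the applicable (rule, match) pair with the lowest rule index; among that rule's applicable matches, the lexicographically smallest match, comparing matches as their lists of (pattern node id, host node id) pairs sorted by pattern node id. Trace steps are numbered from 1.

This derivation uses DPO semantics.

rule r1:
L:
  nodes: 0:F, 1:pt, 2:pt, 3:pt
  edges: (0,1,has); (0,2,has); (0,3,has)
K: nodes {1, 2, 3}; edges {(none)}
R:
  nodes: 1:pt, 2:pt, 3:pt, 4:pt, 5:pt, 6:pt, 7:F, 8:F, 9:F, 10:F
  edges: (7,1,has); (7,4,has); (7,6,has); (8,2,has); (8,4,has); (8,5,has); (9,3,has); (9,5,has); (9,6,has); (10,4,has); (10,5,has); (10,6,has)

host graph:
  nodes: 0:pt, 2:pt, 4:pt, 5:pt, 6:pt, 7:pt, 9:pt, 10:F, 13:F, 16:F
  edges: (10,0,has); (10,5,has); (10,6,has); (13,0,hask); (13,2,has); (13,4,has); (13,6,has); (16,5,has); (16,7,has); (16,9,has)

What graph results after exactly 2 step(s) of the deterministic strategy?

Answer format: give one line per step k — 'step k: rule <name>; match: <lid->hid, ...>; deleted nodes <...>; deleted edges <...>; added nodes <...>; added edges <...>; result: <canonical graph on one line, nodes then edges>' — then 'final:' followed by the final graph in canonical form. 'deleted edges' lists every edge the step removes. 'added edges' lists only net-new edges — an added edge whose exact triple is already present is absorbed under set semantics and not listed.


step 1: rule r1; match: 0->10, 1->0, 2->5, 3->6; deleted nodes 10; deleted edges (10,0,has); (10,5,has); (10,6,has); added nodes 17, 18, 19, 20, 21, 22, 23; added edges (20,0,has); (20,17,has); (20,19,has); (21,5,has); (21,17,has); (21,18,has); (22,6,has); (22,18,has); (22,19,has); (23,17,has); (23,18,has); (23,19,has); result: nodes: 0:pt, 2:pt, 4:pt, 5:pt, 6:pt, 7:pt, 9:pt, 13:F, 16:F, 17:pt, 18:pt, 19:pt, 20:F, 21:F, 22:F, 23:F edges: (13,0,hask); (13,2,has); (13,4,has); (13,6,has); (16,5,has); (16,7,has); (16,9,has); (20,0,has); (20,17,has); (20,19,has); (21,5,has); (21,17,has); (21,18,has); (22,6,has); (22,18,has); (22,19,has); (23,17,has); (23,18,has); (23,19,has)
step 2: rule r1; match: 0->16, 1->5, 2->7, 3->9; deleted nodes 16; deleted edges (16,5,has); (16,7,has); (16,9,has); added nodes 24, 25, 26, 27, 28, 29, 30; added edges (27,5,has); (27,24,has); (27,26,has); (28,7,has); (28,24,has); (28,25,has); (29,9,has); (29,25,has); (29,26,has); (30,24,has); (30,25,has); (30,26,has); result: nodes: 0:pt, 2:pt, 4:pt, 5:pt, 6:pt, 7:pt, 9:pt, 13:F, 17:pt, 18:pt, 19:pt, 20:F, 21:F, 22:F, 23:F, 24:pt, 25:pt, 26:pt, 27:F, 28:F, 29:F, 30:F edges: (13,0,hask); (13,2,has); (13,4,has); (13,6,has); (20,0,has); (20,17,has); (20,19,has); (21,5,has); (21,17,has); (21,18,has); (22,6,has); (22,18,has); (22,19,has); (23,17,has); (23,18,has); (23,19,has); (27,5,has); (27,24,has); (27,26,has); (28,7,has); (28,24,has); (28,25,has); (29,9,has); (29,25,has); (29,26,has); (30,24,has); (30,25,has); (30,26,has)
final:
nodes: 0:pt, 2:pt, 4:pt, 5:pt, 6:pt, 7:pt, 9:pt, 13:F, 17:pt, 18:pt, 19:pt, 20:F, 21:F, 22:F, 23:F, 24:pt, 25:pt, 26:pt, 27:F, 28:F, 29:F, 30:F
edges: (13,0,hask); (13,2,has); (13,4,has); (13,6,has); (20,0,has); (20,17,has); (20,19,has); (21,5,has); (21,17,has); (21,18,has); (22,6,has); (22,18,has); (22,19,has); (23,17,has); (23,18,has); (23,19,has); (27,5,has); (27,24,has); (27,26,has); (28,7,has); (28,24,has); (28,25,has); (29,9,has); (29,25,has); (29,26,has); (30,24,has); (30,25,has); (30,26,has)


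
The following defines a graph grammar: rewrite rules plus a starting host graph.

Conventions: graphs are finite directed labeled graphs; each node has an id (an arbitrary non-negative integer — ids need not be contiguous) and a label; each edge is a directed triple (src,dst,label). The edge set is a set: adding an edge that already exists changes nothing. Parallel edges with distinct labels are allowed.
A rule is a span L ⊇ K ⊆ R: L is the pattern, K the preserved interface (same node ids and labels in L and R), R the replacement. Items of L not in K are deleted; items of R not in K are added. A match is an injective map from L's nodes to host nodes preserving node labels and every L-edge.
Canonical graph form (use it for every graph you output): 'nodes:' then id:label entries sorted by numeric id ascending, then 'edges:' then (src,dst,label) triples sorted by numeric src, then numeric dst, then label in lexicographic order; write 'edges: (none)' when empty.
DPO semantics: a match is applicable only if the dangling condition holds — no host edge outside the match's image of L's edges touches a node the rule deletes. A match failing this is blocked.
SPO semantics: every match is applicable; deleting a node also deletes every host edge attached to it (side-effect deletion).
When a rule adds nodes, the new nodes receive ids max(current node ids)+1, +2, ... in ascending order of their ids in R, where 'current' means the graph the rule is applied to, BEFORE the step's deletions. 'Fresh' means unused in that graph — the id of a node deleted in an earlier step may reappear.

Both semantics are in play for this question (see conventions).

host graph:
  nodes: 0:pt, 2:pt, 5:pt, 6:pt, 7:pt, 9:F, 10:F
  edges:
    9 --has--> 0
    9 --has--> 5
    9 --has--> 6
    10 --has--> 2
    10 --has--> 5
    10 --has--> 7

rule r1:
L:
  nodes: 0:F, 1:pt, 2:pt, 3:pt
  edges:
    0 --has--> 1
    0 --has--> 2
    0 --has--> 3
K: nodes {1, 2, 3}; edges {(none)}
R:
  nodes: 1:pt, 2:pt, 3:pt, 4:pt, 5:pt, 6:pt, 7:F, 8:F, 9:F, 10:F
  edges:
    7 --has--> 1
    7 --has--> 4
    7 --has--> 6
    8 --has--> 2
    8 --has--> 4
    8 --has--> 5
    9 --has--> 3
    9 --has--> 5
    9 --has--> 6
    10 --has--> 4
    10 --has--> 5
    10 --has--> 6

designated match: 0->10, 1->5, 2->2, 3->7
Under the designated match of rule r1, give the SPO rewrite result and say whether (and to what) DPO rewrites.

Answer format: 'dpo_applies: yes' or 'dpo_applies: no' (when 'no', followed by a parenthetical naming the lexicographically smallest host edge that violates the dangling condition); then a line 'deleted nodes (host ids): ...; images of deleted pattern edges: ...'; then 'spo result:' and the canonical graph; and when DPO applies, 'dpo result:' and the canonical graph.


dpo_applies: yes
deleted nodes (host ids): 10; images of deleted pattern edges: (10,2,has); (10,5,has); (10,7,has)
spo result:
nodes: 0:pt, 2:pt, 5:pt, 6:pt, 7:pt, 9:F, 11:pt, 12:pt, 13:pt, 14:F, 15:F, 16:F, 17:F
edges: (9,0,has); (9,5,has); (9,6,has); (14,5,has); (14,11,has); (14,13,has); (15,2,has); (15,11,has); (15,12,has); (16,7,has); (16,12,has); (16,13,has); (17,11,has); (17,12,has); (17,13,has)
dpo result:
nodes: 0:pt, 2:pt, 5:pt, 6:pt, 7:pt, 9:F, 11:pt, 12:pt, 13:pt, 14:F, 15:F, 16:F, 17:F
edges: (9,0,has); (9,5,has); (9,6,has); (14,5,has); (14,11,has); (14,13,has); (15,2,has); (15,11,has); (15,12,has); (16,7,has); (16,12,has); (16,13,has); (17,11,has); (17,12,has); (17,13,has)


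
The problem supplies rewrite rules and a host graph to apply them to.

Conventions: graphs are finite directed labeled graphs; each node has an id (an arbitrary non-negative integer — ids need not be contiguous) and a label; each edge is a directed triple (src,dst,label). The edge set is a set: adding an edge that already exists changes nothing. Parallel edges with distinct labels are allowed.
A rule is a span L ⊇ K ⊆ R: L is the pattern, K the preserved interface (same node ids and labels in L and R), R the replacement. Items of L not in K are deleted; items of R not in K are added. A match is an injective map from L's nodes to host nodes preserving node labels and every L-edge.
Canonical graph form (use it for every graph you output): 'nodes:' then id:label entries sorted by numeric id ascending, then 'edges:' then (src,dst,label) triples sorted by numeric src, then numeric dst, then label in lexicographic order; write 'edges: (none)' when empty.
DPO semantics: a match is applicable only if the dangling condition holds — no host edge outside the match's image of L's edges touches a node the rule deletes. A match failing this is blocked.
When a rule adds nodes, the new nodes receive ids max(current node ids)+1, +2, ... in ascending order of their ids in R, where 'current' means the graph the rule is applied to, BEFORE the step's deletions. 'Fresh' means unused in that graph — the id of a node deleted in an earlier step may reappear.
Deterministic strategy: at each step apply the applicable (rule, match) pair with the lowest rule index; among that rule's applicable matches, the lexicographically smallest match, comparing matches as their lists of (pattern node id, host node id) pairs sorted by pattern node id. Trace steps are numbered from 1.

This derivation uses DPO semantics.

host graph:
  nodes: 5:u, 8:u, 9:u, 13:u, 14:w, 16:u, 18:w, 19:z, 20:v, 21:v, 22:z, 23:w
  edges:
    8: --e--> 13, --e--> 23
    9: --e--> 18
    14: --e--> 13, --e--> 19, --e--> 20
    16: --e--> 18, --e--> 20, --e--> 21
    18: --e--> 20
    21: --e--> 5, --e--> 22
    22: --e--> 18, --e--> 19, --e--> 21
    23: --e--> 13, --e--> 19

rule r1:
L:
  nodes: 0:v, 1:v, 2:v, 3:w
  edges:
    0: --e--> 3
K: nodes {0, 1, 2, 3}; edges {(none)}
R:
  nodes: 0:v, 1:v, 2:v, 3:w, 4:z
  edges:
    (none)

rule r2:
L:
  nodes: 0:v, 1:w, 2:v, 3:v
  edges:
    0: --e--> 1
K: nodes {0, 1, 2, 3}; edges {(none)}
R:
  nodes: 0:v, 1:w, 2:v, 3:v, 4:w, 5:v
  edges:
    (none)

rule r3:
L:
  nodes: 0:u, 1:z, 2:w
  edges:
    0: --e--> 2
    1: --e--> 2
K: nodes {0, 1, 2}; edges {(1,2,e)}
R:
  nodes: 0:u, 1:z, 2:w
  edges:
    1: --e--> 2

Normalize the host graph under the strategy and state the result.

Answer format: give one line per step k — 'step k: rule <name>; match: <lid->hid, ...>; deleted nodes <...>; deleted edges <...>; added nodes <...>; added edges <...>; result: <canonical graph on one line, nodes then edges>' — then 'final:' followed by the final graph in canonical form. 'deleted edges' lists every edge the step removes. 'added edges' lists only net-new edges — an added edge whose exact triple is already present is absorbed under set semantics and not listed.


step 1: rule r3; match: 0->9, 1->22, 2->18; deleted nodes (none); deleted edges (9,18,e); added nodes (none); added edges (none); result: nodes: 5:u, 8:u, 9:u, 13:u, 14:w, 16:u, 18:w, 19:z, 20:v, 21:v, 22:z, 23:w edges: (8,13,e); (8,23,e); (14,13,e); (14,19,e); (14,20,e); (16,18,e); (16,20,e); (16,21,e); (18,20,e); (21,5,e); (21,22,e); (22,18,e); (22,19,e); (22,21,e); (23,13,e); (23,19,e)
step 2: rule r3; match: 0->16, 1->22, 2->18; deleted nodes (none); deleted edges (16,18,e); added nodes (none); added edges (none); result: nodes: 5:u, 8:u, 9:u, 13:u, 14:w, 16:u, 18:w, 19:z, 20:v, 21:v, 22:z, 23:w edges: (8,13,e); (8,23,e); (14,13,e); (14,19,e); (14,20,e); (16,20,e); (16,21,e); (18,20,e); (21,5,e); (21,22,e); (22,18,e); (22,19,e); (22,21,e); (23,13,e); (23,19,e)
final:
nodes: 5:u, 8:u, 9:u, 13:u, 14:w, 16:u, 18:w, 19:z, 20:v, 21:v, 22:z, 23:w
edges: (8,13,e); (8,23,e); (14,13,e); (14,19,e); (14,20,e); (16,20,e); (16,21,e); (18,20,e); (21,5,e); (21,22,e); (22,18,e); (22,19,e); (22,21,e); (23,13,e); (23,19,e)


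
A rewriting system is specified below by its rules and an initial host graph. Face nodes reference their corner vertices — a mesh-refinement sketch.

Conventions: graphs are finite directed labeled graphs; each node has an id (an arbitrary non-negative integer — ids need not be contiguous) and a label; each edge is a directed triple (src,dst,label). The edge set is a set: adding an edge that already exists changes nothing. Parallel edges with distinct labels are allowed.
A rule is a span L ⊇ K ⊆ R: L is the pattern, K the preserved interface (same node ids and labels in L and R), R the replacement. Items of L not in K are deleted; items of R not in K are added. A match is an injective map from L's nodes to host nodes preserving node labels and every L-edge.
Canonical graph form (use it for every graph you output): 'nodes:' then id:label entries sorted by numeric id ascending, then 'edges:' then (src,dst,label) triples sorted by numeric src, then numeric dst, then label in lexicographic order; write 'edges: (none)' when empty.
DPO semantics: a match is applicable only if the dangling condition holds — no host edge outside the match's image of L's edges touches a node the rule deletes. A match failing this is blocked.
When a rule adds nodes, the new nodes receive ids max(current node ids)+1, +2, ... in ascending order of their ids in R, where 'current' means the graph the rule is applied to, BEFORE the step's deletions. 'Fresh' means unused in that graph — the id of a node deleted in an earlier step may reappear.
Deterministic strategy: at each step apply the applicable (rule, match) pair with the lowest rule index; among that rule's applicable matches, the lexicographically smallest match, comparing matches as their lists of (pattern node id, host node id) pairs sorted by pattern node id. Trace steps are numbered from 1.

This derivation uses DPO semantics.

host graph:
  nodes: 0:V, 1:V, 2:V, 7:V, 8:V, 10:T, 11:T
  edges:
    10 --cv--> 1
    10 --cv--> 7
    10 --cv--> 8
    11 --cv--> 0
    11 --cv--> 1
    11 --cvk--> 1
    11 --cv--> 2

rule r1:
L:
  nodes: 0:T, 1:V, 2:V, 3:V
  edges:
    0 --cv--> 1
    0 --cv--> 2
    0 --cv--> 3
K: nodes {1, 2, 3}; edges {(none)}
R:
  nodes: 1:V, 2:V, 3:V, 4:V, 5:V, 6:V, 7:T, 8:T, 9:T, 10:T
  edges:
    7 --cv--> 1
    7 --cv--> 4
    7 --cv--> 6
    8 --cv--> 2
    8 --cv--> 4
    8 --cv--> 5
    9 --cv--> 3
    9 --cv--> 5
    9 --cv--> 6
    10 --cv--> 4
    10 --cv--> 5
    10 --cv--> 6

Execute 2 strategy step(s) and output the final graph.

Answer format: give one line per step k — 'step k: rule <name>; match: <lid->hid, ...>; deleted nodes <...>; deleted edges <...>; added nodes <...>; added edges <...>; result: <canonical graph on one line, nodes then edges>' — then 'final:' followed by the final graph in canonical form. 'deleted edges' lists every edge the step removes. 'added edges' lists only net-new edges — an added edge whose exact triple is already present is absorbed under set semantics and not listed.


step 1: rule r1; match: 0->10, 1->1, 2->7, 3->8; deleted nodes 10; deleted edges (10,1,cv); (10,7,cv); (10,8,cv); added nodes 12, 13, 14, 15, 16, 17, 18; added edges (15,1,cv); (15,12,cv); (15,14,cv); (16,7,cv); (16,12,cv); (16,13,cv); (17,8,cv); (17,13,cv); (17,14,cv); (18,12,cv); (18,13,cv); (18,14,cv); result: nodes: 0:V, 1:V, 2:V, 7:V, 8:V, 11:T, 12:V, 13:V, 14:V, 15:T, 16:T, 17:T, 18:T edges: (11,0,cv); (11,1,cv); (11,1,cvk); (11,2,cv); (15,1,cv); (15,12,cv); (15,14,cv); (16,7,cv); (16,12,cv); (16,13,cv); (17,8,cv); (17,13,cv); (17,14,cv); (18,12,cv); (18,13,cv); (18,14,cv)
step 2: rule r1; match: 0->15, 1->1, 2->12, 3->14; deleted nodes 15; deleted edges (15,1,cv); (15,12,cv); (15,14,cv); added nodes 19, 20, 21, 22, 23, 24, 25; added edges (22,1,cv); (22,19,cv); (22,21,cv); (23,12,cv); (23,19,cv); (23,20,cv); (24,14,cv); (24,20,cv); (24,21,cv); (25,19,cv); (25,20,cv); (25,21,cv); result: nodes: 0:V, 1:V, 2:V, 7:V, 8:V, 11:T, 12:V, 13:V, 14:V, 16:T, 17:T, 18:T, 19:V, 20:V, 21:V, 22:T, 23:T, 24:T, 25:T edges: (11,0,cv); (11,1,cv); (11,1,cvk); (11,2,cv); (16,7,cv); (16,12,cv); (16,13,cv); (17,8,cv); (17,13,cv); (17,14,cv); (18,12,cv); (18,13,cv); (18,14,cv); (22,1,cv); (22,19,cv); (22,21,cv); (23,12,cv); (23,19,cv); (23,20,cv); (24,14,cv); (24,20,cv); (24,21,cv); (25,19,cv); (25,20,cv); (25,21,cv)
final:
nodes: 0:V, 1:V, 2:V, 7:V, 8:V, 11:T, 12:V, 13:V, 14:V, 16:T, 17:T, 18:T, 19:V, 20:V, 21:V, 22:T, 23:T, 24:T, 25:T
edges: (11,0,cv); (11,1,cv); (11,1,cvk); (11,2,cv); (16,7,cv); (16,12,cv); (16,13,cv); (17,8,cv); (17,13,cv); (17,14,cv); (18,12,cv); (18,13,cv); (18,14,cv); (22,1,cv); (22,19,cv); (22,21,cv); (23,12,cv); (23,19,cv); (23,20,cv); (24,14,cv); (24,20,cv); (24,21,cv); (25,19,cv); (25,20,cv); (25,21,cv)
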